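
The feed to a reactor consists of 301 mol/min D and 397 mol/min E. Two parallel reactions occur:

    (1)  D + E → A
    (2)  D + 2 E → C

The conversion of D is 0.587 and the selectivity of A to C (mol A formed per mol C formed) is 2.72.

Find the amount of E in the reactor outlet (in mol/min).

Conversion of D: D consumed = 0.587 × 301 = 176.7 mol/min = 1ξ₁ + 1ξ₂.
Selectivity: 1ξ₁ / (1ξ₂) = 2.72 → ξ₁ = 2.72 ξ₂.
Substitute: (1·2.72 + 1) ξ₂ = 176.7 → ξ₂ = 47.5 mol/min, ξ₁ = 129.2 mol/min.
Outlet amounts (n = n₀ + Σ ν·ξ):
  D: 301 − 1(129.2) − 1(47.5) = 124.3
  E: 397 − 1(129.2) − 2(47.5) = 172.8
  A: 0 + 1(129.2) = 129.2
  C: 0 + 1(47.5) = 47.5

173 mol/min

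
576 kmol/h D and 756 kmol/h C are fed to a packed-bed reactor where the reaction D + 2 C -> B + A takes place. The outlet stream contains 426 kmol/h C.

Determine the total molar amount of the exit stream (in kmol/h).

For C: n = n₀ − 2ξ → 426 = 756 − 2ξ, giving ξ = 165 kmol/h.
Outlet amounts (n = n₀ + ν ξ):
  D: 576 − 1(165) = 411
  C: 756 − 2(165) = 426
  B: 0 + 1(165) = 165
  A: 0 + 1(165) = 165
Total out = 411 + 426 + 165 + 165 = 1167 kmol/h.

1170 kmol/h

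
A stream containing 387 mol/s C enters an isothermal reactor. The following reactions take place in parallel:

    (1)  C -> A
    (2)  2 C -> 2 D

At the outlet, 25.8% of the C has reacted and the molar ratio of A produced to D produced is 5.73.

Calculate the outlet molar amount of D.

Conversion of C: C consumed = 0.258 × 387 = 99.85 mol/s = 1ξ₁ + 2ξ₂.
Selectivity: 1ξ₁ / (2ξ₂) = 5.73 → ξ₁ = 11.46 ξ₂.
Substitute: (1·11.46 + 2) ξ₂ = 99.85 → ξ₂ = 7.418 mol/s, ξ₁ = 85.01 mol/s.
Outlet amounts (n = n₀ + Σ ν·ξ):
  C: 387 − 1(85.01) − 2(7.418) = 287.2
  A: 0 + 1(85.01) = 85.01
  D: 0 + 2(7.418) = 14.84

14.8 mol/s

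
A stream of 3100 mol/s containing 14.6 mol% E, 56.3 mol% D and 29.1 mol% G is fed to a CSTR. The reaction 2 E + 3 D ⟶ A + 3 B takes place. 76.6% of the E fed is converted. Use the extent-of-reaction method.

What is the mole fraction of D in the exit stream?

0.419

E reacted = 0.766 × 452.6 = 346.7 mol/s; ν_E = −2, so ξ = 346.7/2 = 173.3 mol/s.
Outlet amounts (n = n₀ + ν ξ):
  E: 452.6 − 2(173.3) = 105.9
  D: 1745 − 3(173.3) = 1225
  A: 0 + 1(173.3) = 173.3
  B: 0 + 3(173.3) = 520
  G: 902.1 (inert)
Total out = 2927 mol/s; y_D = 1225 / 2927 = 0.4187.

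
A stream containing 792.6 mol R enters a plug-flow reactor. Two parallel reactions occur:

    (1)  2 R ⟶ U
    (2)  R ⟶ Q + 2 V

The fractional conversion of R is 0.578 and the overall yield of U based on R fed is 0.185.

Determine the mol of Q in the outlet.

165 mol

Yield of U: 1ξ₁ / 792.6 = 0.185 → ξ₁ = 146.6 mol.
Conversion of R: 2ξ₁ + 1ξ₂ = 0.578 × 792.6 = 458.1 → ξ₂ = 164.9 mol.
Outlet amounts (n = n₀ + Σ ν·ξ):
  R: 792.6 − 2(146.6) − 1(164.9) = 334.5
  U: 0 + 1(146.6) = 146.6
  Q: 0 + 1(164.9) = 164.9
  V: 0 + 2(164.9) = 329.7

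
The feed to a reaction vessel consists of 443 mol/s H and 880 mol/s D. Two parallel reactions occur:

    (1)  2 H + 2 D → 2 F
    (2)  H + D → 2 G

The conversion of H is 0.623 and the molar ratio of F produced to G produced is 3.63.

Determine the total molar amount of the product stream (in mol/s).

1080 mol/s

Conversion of H: H consumed = 0.623 × 443 = 276 mol/s = 2ξ₁ + 1ξ₂.
Selectivity: 2ξ₁ / (2ξ₂) = 3.63 → ξ₁ = 3.63 ξ₂.
Substitute: (2·3.63 + 1) ξ₂ = 276 → ξ₂ = 33.41 mol/s, ξ₁ = 121.3 mol/s.
Outlet amounts (n = n₀ + Σ ν·ξ):
  H: 443 − 2(121.3) − 1(33.41) = 167
  D: 880 − 2(121.3) − 1(33.41) = 604
  F: 0 + 2(121.3) = 242.6
  G: 0 + 2(33.41) = 66.83
Total out = 167 + 604 + 242.6 + 66.83 = 1080 mol/s.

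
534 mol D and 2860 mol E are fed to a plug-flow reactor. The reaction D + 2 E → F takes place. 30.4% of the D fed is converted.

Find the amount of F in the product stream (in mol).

D reacted = 0.304 × 534 = 162.3 mol; ν_D = −1, so ξ = 162.3/1 = 162.3 mol.
Outlet amounts (n = n₀ + ν ξ):
  D: 534 − 1(162.3) = 371.7
  E: 2860 − 2(162.3) = 2535
  F: 0 + 1(162.3) = 162.3

162 mol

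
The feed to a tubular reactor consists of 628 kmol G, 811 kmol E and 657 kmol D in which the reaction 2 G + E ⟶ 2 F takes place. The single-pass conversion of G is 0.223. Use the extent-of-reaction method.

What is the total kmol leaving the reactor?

2030 kmol

G reacted = 0.223 × 628 = 140 kmol; ν_G = −2, so ξ = 140/2 = 70.02 kmol.
Outlet amounts (n = n₀ + ν ξ):
  G: 628 − 2(70.02) = 488
  E: 811 − 1(70.02) = 741
  F: 0 + 2(70.02) = 140
  D: 657 (inert)
Total out = 488 + 741 + 140 + 657 = 2026 kmol.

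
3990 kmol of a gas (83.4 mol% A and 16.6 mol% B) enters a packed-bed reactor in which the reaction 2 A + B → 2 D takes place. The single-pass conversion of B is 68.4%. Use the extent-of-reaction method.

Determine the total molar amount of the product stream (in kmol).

3540 kmol

B reacted = 0.684 × 662.3 = 453 kmol; ν_B = −1, so ξ = 453/1 = 453 kmol.
Outlet amounts (n = n₀ + ν ξ):
  A: 3328 − 2(453) = 2422
  B: 662.3 − 1(453) = 209.3
  D: 0 + 2(453) = 906.1
Total out = 2422 + 209.3 + 906.1 = 3537 kmol.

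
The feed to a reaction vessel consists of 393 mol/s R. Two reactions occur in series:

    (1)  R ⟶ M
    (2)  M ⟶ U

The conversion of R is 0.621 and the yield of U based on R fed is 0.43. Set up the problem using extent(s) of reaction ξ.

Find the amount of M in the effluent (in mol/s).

75.1 mol/s

Conversion of R: R consumed = 1ξ₁ = 0.621 × 393 → ξ₁ = 244.1 mol/s.
Yield of U: 1ξ₂ / 393 = 0.43 → ξ₂ = 169 mol/s.
Outlet amounts (n = n₀ + Σ ν·ξ):
  R: 393 − 1(244.1) = 148.9
  M: 0 + 1(244.1) − 1(169) = 75.06
  U: 0 + 1(169) = 169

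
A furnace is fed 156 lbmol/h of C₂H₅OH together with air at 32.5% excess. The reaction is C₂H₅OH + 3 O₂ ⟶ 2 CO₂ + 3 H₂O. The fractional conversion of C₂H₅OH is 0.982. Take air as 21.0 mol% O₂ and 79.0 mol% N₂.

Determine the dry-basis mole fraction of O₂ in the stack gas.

Stoichiometric O₂ = 3 × 156 = 468 lbmol/h; O₂ fed = 468 × 1.325 = 620.1 lbmol/h.
N₂ fed = 620.1 × 79/21 = 2333 lbmol/h.
Fuel reacted = 0.982 × 156 → ξ = 153.2 lbmol/h.
Outlet (n = n₀ + ν ξ):
  C₂H₅OH: 156 − 1(153.2) = 2.808
  O₂: 620.1 − 3(153.2) = 160.5
  N₂: 2333 (inert)
  CO₂: 0 + 2(153.2) = 306.4
  H₂O: 0 + 3(153.2) = 459.6
Dry total = 2802 lbmol/h; y_O₂ (dry) = 160.5 / 2802 = 0.05728.

0.0573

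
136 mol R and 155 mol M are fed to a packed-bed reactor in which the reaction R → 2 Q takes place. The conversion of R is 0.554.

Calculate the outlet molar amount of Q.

R reacted = 0.554 × 136 = 75.34 mol; ν_R = −1, so ξ = 75.34/1 = 75.34 mol.
Outlet amounts (n = n₀ + ν ξ):
  R: 136 − 1(75.34) = 60.66
  Q: 0 + 2(75.34) = 150.7
  M: 155 (inert)

151 mol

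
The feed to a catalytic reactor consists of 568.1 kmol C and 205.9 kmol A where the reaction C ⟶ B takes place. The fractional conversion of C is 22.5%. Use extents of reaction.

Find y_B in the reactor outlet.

C reacted = 0.225 × 568.1 = 127.8 kmol; ν_C = −1, so ξ = 127.8/1 = 127.8 kmol.
Outlet amounts (n = n₀ + ν ξ):
  C: 568.1 − 1(127.8) = 440.3
  B: 0 + 1(127.8) = 127.8
  A: 205.9 (inert)
Total out = 774 kmol; y_B = 127.8 / 774 = 0.1651.

0.165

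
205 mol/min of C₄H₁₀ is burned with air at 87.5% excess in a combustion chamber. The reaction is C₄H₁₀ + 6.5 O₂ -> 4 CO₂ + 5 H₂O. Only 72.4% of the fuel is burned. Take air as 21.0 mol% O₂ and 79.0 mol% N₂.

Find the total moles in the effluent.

Stoichiometric O₂ = 6.5 × 205 = 1332 mol/min; O₂ fed = 1332 × 1.875 = 2498 mol/min.
N₂ fed = 2498 × 79/21 = 9399 mol/min.
Fuel reacted = 0.724 × 205 → ξ = 148.4 mol/min.
Outlet (n = n₀ + ν ξ):
  C₄H₁₀: 205 − 1(148.4) = 56.58
  O₂: 2498 − 6.5(148.4) = 1534
  N₂: 9399 (inert)
  CO₂: 0 + 4(148.4) = 593.7
  H₂O: 0 + 5(148.4) = 742.1
Total out = 56.58 + 1534 + 9399 + 593.7 + 742.1 = 12320 mol/min.

12300 mol/min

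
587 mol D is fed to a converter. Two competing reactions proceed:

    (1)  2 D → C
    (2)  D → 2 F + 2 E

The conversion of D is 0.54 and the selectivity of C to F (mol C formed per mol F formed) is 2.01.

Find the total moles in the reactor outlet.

551 mol

Conversion of D: D consumed = 0.54 × 587 = 317 mol = 2ξ₁ + 1ξ₂.
Selectivity: 1ξ₁ / (2ξ₂) = 2.01 → ξ₁ = 4.02 ξ₂.
Substitute: (2·4.02 + 1) ξ₂ = 317 → ξ₂ = 35.06 mol, ξ₁ = 141 mol.
Outlet amounts (n = n₀ + Σ ν·ξ):
  D: 587 − 2(141) − 1(35.06) = 270
  C: 0 + 1(141) = 141
  F: 0 + 2(35.06) = 70.13
  E: 0 + 2(35.06) = 70.13
Total out = 270 + 141 + 70.13 + 70.13 = 551.2 mol.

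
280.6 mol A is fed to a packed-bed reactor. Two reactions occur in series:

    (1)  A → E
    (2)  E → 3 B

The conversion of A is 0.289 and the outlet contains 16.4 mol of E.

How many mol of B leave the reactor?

Conversion of A: A consumed = 1ξ₁ = 0.289 × 280.6 → ξ₁ = 81.09 mol.
E balance: n_E = 0 + 1ξ₁ − 1ξ₂ = 16.4 → ξ₂ = (1·81.09 − 16.4)/1 = 64.69 mol.
Outlet amounts (n = n₀ + Σ ν·ξ):
  A: 280.6 − 1(81.09) = 199.5
  E: 0 + 1(81.09) − 1(64.69) = 16.4
  B: 0 + 3(64.69) = 194.1

194 mol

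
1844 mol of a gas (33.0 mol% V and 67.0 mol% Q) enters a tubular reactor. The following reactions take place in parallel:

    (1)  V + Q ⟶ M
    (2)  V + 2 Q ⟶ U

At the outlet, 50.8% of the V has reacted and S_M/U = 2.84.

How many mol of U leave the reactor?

80.5 mol

Conversion of V: V consumed = 0.508 × 608.5 = 309.1 mol = 1ξ₁ + 1ξ₂.
Selectivity: 1ξ₁ / (1ξ₂) = 2.84 → ξ₁ = 2.84 ξ₂.
Substitute: (1·2.84 + 1) ξ₂ = 309.1 → ξ₂ = 80.5 mol, ξ₁ = 228.6 mol.
Outlet amounts (n = n₀ + Σ ν·ξ):
  V: 608.5 − 1(228.6) − 1(80.5) = 299.4
  Q: 1235 − 1(228.6) − 2(80.5) = 845.8
  M: 0 + 1(228.6) = 228.6
  U: 0 + 1(80.5) = 80.5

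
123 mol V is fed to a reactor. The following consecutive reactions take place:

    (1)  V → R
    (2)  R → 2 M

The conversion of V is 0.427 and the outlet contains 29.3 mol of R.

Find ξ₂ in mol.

Conversion of V: V consumed = 1ξ₁ = 0.427 × 123 → ξ₁ = 52.52 mol.
R balance: n_R = 0 + 1ξ₁ − 1ξ₂ = 29.3 → ξ₂ = (1·52.52 − 29.3)/1 = 23.22 mol.
Outlet amounts (n = n₀ + Σ ν·ξ):
  V: 123 − 1(52.52) = 70.48
  R: 0 + 1(52.52) − 1(23.22) = 29.3
  M: 0 + 2(23.22) = 46.44

ξ₂ = 23.2 mol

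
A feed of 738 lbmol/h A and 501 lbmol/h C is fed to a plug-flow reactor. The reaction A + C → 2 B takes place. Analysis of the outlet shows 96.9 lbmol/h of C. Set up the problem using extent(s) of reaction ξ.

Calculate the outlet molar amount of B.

For C: n = n₀ − 1ξ → 96.9 = 501 − 1ξ, giving ξ = 404.1 lbmol/h.
Outlet amounts (n = n₀ + ν ξ):
  A: 738 − 1(404.1) = 333.9
  C: 501 − 1(404.1) = 96.9
  B: 0 + 2(404.1) = 808.2

808 lbmol/h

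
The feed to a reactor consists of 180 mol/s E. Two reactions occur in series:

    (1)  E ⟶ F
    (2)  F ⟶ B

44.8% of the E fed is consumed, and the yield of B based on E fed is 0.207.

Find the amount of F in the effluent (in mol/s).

43.4 mol/s

Conversion of E: E consumed = 1ξ₁ = 0.448 × 180 → ξ₁ = 80.64 mol/s.
Yield of B: 1ξ₂ / 180 = 0.207 → ξ₂ = 37.26 mol/s.
Outlet amounts (n = n₀ + Σ ν·ξ):
  E: 180 − 1(80.64) = 99.36
  F: 0 + 1(80.64) − 1(37.26) = 43.38
  B: 0 + 1(37.26) = 37.26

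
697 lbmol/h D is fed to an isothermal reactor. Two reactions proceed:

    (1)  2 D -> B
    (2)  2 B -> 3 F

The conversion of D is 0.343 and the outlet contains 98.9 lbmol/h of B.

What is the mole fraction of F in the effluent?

0.0527

Conversion of D: D consumed = 2ξ₁ = 0.343 × 697 → ξ₁ = 119.5 lbmol/h.
B balance: n_B = 0 + 1ξ₁ − 2ξ₂ = 98.9 → ξ₂ = (1·119.5 − 98.9)/2 = 10.32 lbmol/h.
Outlet amounts (n = n₀ + Σ ν·ξ):
  D: 697 − 2(119.5) = 457.9
  B: 0 + 1(119.5) − 2(10.32) = 98.9
  F: 0 + 3(10.32) = 30.95
Total out = 587.8 lbmol/h; y_F = 30.95 / 587.8 = 0.05266.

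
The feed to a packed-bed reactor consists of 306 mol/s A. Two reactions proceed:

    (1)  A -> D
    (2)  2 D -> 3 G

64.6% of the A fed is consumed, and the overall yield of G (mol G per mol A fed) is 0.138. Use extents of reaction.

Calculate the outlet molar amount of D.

Conversion of A: A consumed = 1ξ₁ = 0.646 × 306 → ξ₁ = 197.7 mol/s.
Yield of G: 3ξ₂ / 306 = 0.138 → ξ₂ = 14.08 mol/s.
Outlet amounts (n = n₀ + Σ ν·ξ):
  A: 306 − 1(197.7) = 108.3
  D: 0 + 1(197.7) − 2(14.08) = 169.5
  G: 0 + 3(14.08) = 42.23

170 mol/s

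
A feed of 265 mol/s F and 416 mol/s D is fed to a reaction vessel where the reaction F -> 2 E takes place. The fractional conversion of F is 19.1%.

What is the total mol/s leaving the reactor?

732 mol/s

F reacted = 0.191 × 265 = 50.62 mol/s; ν_F = −1, so ξ = 50.62/1 = 50.62 mol/s.
Outlet amounts (n = n₀ + ν ξ):
  F: 265 − 1(50.62) = 214.4
  E: 0 + 2(50.62) = 101.2
  D: 416 (inert)
Total out = 214.4 + 101.2 + 416 = 731.6 mol/s.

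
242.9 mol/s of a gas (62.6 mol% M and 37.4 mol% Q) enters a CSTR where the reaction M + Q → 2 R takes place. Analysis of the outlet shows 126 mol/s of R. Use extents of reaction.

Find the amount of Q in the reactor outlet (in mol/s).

For R: n = n₀ + 2ξ → 126 = 0 + 2ξ, giving ξ = 63 mol/s.
Outlet amounts (n = n₀ + ν ξ):
  M: 152.1 − 1(63) = 89.06
  Q: 90.84 − 1(63) = 27.84
  R: 0 + 2(63) = 126

27.8 mol/s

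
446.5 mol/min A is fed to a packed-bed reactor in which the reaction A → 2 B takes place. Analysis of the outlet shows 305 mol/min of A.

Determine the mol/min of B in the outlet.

283 mol/min

For A: n = n₀ − 1ξ → 305 = 446.5 − 1ξ, giving ξ = 141.5 mol/min.
Outlet amounts (n = n₀ + ν ξ):
  A: 446.5 − 1(141.5) = 305
  B: 0 + 2(141.5) = 283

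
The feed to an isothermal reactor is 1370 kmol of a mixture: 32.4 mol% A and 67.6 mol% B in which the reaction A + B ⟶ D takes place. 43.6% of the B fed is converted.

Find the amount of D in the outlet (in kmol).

B reacted = 0.436 × 926.1 = 403.8 kmol; ν_B = −1, so ξ = 403.8/1 = 403.8 kmol.
Outlet amounts (n = n₀ + ν ξ):
  A: 443.9 − 1(403.8) = 40.09
  B: 926.1 − 1(403.8) = 522.3
  D: 0 + 1(403.8) = 403.8

404 kmol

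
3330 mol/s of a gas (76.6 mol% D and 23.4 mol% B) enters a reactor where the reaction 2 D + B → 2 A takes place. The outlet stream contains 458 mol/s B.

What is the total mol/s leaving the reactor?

3010 mol/s

For B: n = n₀ − 1ξ → 458 = 779.2 − 1ξ, giving ξ = 321.2 mol/s.
Outlet amounts (n = n₀ + ν ξ):
  D: 2551 − 2(321.2) = 1908
  B: 779.2 − 1(321.2) = 458
  A: 0 + 2(321.2) = 642.4
Total out = 1908 + 458 + 642.4 = 3009 mol/s.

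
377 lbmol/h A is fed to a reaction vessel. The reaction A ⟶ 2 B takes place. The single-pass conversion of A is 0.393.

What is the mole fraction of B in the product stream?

A reacted = 0.393 × 377 = 148.2 lbmol/h; ν_A = −1, so ξ = 148.2/1 = 148.2 lbmol/h.
Outlet amounts (n = n₀ + ν ξ):
  A: 377 − 1(148.2) = 228.8
  B: 0 + 2(148.2) = 296.3
Total out = 525.2 lbmol/h; y_B = 296.3 / 525.2 = 0.5642.

0.564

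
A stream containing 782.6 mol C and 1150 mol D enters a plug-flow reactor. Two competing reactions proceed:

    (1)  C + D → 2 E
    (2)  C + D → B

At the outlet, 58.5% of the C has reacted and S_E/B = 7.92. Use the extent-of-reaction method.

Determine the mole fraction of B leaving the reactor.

0.0502

Conversion of C: C consumed = 0.585 × 782.6 = 457.8 mol = 1ξ₁ + 1ξ₂.
Selectivity: 2ξ₁ / (1ξ₂) = 7.92 → ξ₁ = 3.96 ξ₂.
Substitute: (1·3.96 + 1) ξ₂ = 457.8 → ξ₂ = 92.3 mol, ξ₁ = 365.5 mol.
Outlet amounts (n = n₀ + Σ ν·ξ):
  C: 782.6 − 1(365.5) − 1(92.3) = 324.8
  D: 1150 − 1(365.5) − 1(92.3) = 692.2
  E: 0 + 2(365.5) = 731
  B: 0 + 1(92.3) = 92.3
Total out = 1840 mol; y_B = 92.3 / 1840 = 0.05016.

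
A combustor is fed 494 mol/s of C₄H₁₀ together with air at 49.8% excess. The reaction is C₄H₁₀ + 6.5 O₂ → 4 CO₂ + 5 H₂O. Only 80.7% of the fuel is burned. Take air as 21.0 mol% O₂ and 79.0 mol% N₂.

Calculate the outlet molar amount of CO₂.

Stoichiometric O₂ = 6.5 × 494 = 3211 mol/s; O₂ fed = 3211 × 1.498 = 4810 mol/s.
N₂ fed = 4810 × 79/21 = 18100 mol/s.
Fuel reacted = 0.807 × 494 → ξ = 398.7 mol/s.
Outlet (n = n₀ + ν ξ):
  C₄H₁₀: 494 − 1(398.7) = 95.34
  O₂: 4810 − 6.5(398.7) = 2219
  N₂: 18100 (inert)
  CO₂: 0 + 4(398.7) = 1595
  H₂O: 0 + 5(398.7) = 1993

1590 mol/s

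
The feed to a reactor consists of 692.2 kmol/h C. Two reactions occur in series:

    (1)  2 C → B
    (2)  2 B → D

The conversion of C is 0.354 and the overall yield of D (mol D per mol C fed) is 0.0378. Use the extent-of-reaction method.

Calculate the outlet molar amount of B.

70.2 kmol/h

Conversion of C: C consumed = 2ξ₁ = 0.354 × 692.2 → ξ₁ = 122.5 kmol/h.
Yield of D: 1ξ₂ / 692.2 = 0.0378 → ξ₂ = 26.17 kmol/h.
Outlet amounts (n = n₀ + Σ ν·ξ):
  C: 692.2 − 2(122.5) = 447.2
  B: 0 + 1(122.5) − 2(26.17) = 70.19
  D: 0 + 1(26.17) = 26.17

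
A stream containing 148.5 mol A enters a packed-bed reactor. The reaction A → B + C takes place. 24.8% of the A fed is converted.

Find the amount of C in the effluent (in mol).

36.8 mol

A reacted = 0.248 × 148.5 = 36.83 mol; ν_A = −1, so ξ = 36.83/1 = 36.83 mol.
Outlet amounts (n = n₀ + ν ξ):
  A: 148.5 − 1(36.83) = 111.7
  B: 0 + 1(36.83) = 36.83
  C: 0 + 1(36.83) = 36.83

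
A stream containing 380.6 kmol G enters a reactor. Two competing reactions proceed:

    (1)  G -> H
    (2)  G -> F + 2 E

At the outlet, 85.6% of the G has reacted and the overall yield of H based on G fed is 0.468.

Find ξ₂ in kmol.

Yield of H: 1ξ₁ / 380.6 = 0.468 → ξ₁ = 178.1 kmol.
Conversion of G: 1ξ₁ + 1ξ₂ = 0.856 × 380.6 = 325.8 → ξ₂ = 147.7 kmol.
Outlet amounts (n = n₀ + Σ ν·ξ):
  G: 380.6 − 1(178.1) − 1(147.7) = 54.81
  H: 0 + 1(178.1) = 178.1
  F: 0 + 1(147.7) = 147.7
  E: 0 + 2(147.7) = 295.3

ξ₂ = 148 kmol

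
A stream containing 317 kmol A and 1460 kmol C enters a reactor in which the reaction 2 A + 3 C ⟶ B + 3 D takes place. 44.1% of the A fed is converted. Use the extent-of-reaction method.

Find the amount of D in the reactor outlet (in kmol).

A reacted = 0.441 × 317 = 139.8 kmol; ν_A = −2, so ξ = 139.8/2 = 69.9 kmol.
Outlet amounts (n = n₀ + ν ξ):
  A: 317 − 2(69.9) = 177.2
  C: 1460 − 3(69.9) = 1250
  B: 0 + 1(69.9) = 69.9
  D: 0 + 3(69.9) = 209.7

210 kmol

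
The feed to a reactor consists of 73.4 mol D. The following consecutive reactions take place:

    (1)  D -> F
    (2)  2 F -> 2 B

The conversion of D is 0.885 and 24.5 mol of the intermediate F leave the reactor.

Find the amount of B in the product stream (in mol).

40.5 mol

Conversion of D: D consumed = 1ξ₁ = 0.885 × 73.4 → ξ₁ = 64.96 mol.
F balance: n_F = 0 + 1ξ₁ − 2ξ₂ = 24.5 → ξ₂ = (1·64.96 − 24.5)/2 = 20.23 mol.
Outlet amounts (n = n₀ + Σ ν·ξ):
  D: 73.4 − 1(64.96) = 8.441
  F: 0 + 1(64.96) − 2(20.23) = 24.5
  B: 0 + 2(20.23) = 40.46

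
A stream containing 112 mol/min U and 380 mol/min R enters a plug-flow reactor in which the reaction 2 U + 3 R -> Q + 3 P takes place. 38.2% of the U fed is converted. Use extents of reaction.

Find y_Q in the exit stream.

0.0455

U reacted = 0.382 × 112 = 42.78 mol/min; ν_U = −2, so ξ = 42.78/2 = 21.39 mol/min.
Outlet amounts (n = n₀ + ν ξ):
  U: 112 − 2(21.39) = 69.22
  R: 380 − 3(21.39) = 315.8
  Q: 0 + 1(21.39) = 21.39
  P: 0 + 3(21.39) = 64.18
Total out = 470.6 mol/min; y_Q = 21.39 / 470.6 = 0.04546.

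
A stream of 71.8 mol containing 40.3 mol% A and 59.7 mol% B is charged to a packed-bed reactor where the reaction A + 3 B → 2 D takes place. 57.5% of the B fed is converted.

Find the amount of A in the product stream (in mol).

20.7 mol

B reacted = 0.575 × 42.86 = 24.65 mol; ν_B = −3, so ξ = 24.65/3 = 8.216 mol.
Outlet amounts (n = n₀ + ν ξ):
  A: 28.94 − 1(8.216) = 20.72
  B: 42.86 − 3(8.216) = 18.22
  D: 0 + 2(8.216) = 16.43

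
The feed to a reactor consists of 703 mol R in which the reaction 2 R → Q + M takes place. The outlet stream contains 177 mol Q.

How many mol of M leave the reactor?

For Q: n = n₀ + 1ξ → 177 = 0 + 1ξ, giving ξ = 177 mol.
Outlet amounts (n = n₀ + ν ξ):
  R: 703 − 2(177) = 349
  Q: 0 + 1(177) = 177
  M: 0 + 1(177) = 177

177 mol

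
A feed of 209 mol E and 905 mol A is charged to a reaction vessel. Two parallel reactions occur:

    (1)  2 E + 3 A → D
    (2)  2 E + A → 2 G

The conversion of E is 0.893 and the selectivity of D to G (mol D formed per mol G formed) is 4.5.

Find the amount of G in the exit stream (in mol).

Conversion of E: E consumed = 0.893 × 209 = 186.6 mol = 2ξ₁ + 2ξ₂.
Selectivity: 1ξ₁ / (2ξ₂) = 4.5 → ξ₁ = 9 ξ₂.
Substitute: (2·9 + 2) ξ₂ = 186.6 → ξ₂ = 9.332 mol, ξ₁ = 83.99 mol.
Outlet amounts (n = n₀ + Σ ν·ξ):
  E: 209 − 2(83.99) − 2(9.332) = 22.36
  A: 905 − 3(83.99) − 1(9.332) = 643.7
  D: 0 + 1(83.99) = 83.99
  G: 0 + 2(9.332) = 18.66

18.7 mol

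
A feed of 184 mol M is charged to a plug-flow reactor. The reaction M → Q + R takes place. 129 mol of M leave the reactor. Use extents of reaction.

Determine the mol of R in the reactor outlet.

55 mol

For M: n = n₀ − 1ξ → 129 = 184 − 1ξ, giving ξ = 55 mol.
Outlet amounts (n = n₀ + ν ξ):
  M: 184 − 1(55) = 129
  Q: 0 + 1(55) = 55
  R: 0 + 1(55) = 55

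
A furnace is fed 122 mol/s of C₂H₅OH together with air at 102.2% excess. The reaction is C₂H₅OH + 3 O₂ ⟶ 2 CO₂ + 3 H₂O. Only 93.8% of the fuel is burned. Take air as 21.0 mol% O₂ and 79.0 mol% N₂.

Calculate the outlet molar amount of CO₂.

Stoichiometric O₂ = 3 × 122 = 366 mol/s; O₂ fed = 366 × 2.022 = 740.1 mol/s.
N₂ fed = 740.1 × 79/21 = 2784 mol/s.
Fuel reacted = 0.938 × 122 → ξ = 114.4 mol/s.
Outlet (n = n₀ + ν ξ):
  C₂H₅OH: 122 − 1(114.4) = 7.564
  O₂: 740.1 − 3(114.4) = 396.7
  N₂: 2784 (inert)
  CO₂: 0 + 2(114.4) = 228.9
  H₂O: 0 + 3(114.4) = 343.3

229 mol/s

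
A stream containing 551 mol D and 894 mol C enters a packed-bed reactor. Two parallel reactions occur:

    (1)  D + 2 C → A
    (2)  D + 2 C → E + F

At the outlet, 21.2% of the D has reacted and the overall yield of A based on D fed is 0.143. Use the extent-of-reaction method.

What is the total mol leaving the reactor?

Yield of A: 1ξ₁ / 551 = 0.143 → ξ₁ = 78.79 mol.
Conversion of D: 1ξ₁ + 1ξ₂ = 0.212 × 551 = 116.8 → ξ₂ = 38.02 mol.
Outlet amounts (n = n₀ + Σ ν·ξ):
  D: 551 − 1(78.79) − 1(38.02) = 434.2
  C: 894 − 2(78.79) − 2(38.02) = 660.4
  A: 0 + 1(78.79) = 78.79
  E: 0 + 1(38.02) = 38.02
  F: 0 + 1(38.02) = 38.02
Total out = 434.2 + 660.4 + 78.79 + 38.02 + 38.02 = 1249 mol.

1250 mol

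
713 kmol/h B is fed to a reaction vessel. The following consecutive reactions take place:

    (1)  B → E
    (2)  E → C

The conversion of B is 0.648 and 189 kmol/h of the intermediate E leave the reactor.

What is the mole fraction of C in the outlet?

0.383

Conversion of B: B consumed = 1ξ₁ = 0.648 × 713 → ξ₁ = 462 kmol/h.
E balance: n_E = 0 + 1ξ₁ − 1ξ₂ = 189 → ξ₂ = (1·462 − 189)/1 = 273 kmol/h.
Outlet amounts (n = n₀ + Σ ν·ξ):
  B: 713 − 1(462) = 251
  E: 0 + 1(462) − 1(273) = 189
  C: 0 + 1(273) = 273
Total out = 713 kmol/h; y_C = 273 / 713 = 0.3829.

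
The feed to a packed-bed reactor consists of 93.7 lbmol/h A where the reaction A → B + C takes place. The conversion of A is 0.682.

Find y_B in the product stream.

0.405

A reacted = 0.682 × 93.7 = 63.9 lbmol/h; ν_A = −1, so ξ = 63.9/1 = 63.9 lbmol/h.
Outlet amounts (n = n₀ + ν ξ):
  A: 93.7 − 1(63.9) = 29.8
  B: 0 + 1(63.9) = 63.9
  C: 0 + 1(63.9) = 63.9
Total out = 157.6 lbmol/h; y_B = 63.9 / 157.6 = 0.4055.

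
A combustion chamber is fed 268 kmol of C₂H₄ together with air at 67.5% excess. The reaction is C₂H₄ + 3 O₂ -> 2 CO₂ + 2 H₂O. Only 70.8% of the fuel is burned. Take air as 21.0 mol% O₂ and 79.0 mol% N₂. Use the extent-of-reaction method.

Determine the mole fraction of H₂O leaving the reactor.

Stoichiometric O₂ = 3 × 268 = 804 kmol; O₂ fed = 804 × 1.675 = 1347 kmol.
N₂ fed = 1347 × 79/21 = 5066 kmol.
Fuel reacted = 0.708 × 268 → ξ = 189.7 kmol.
Outlet (n = n₀ + ν ξ):
  C₂H₄: 268 − 1(189.7) = 78.26
  O₂: 1347 − 3(189.7) = 777.5
  N₂: 5066 (inert)
  CO₂: 0 + 2(189.7) = 379.5
  H₂O: 0 + 2(189.7) = 379.5
Total out = 6681 kmol; y_H₂O = 379.5 / 6681 = 0.0568.

0.0568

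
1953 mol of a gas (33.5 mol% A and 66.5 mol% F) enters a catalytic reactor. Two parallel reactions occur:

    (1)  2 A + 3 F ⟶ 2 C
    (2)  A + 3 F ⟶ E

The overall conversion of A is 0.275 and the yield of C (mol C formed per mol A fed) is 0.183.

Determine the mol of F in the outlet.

Yield of C: 2ξ₁ / 654.3 = 0.183 → ξ₁ = 59.86 mol.
Conversion of A: 2ξ₁ + 1ξ₂ = 0.275 × 654.3 = 179.9 → ξ₂ = 60.19 mol.
Outlet amounts (n = n₀ + Σ ν·ξ):
  A: 654.3 − 2(59.86) − 1(60.19) = 474.3
  F: 1299 − 3(59.86) − 3(60.19) = 938.6
  C: 0 + 2(59.86) = 119.7
  E: 0 + 1(60.19) = 60.19

939 mol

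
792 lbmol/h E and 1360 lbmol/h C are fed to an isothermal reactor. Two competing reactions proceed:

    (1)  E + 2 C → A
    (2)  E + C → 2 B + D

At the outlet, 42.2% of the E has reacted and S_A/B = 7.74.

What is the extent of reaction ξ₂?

ξ₂ = 20.3 lbmol/h

Conversion of E: E consumed = 0.422 × 792 = 334.2 lbmol/h = 1ξ₁ + 1ξ₂.
Selectivity: 1ξ₁ / (2ξ₂) = 7.74 → ξ₁ = 15.48 ξ₂.
Substitute: (1·15.48 + 1) ξ₂ = 334.2 → ξ₂ = 20.28 lbmol/h, ξ₁ = 313.9 lbmol/h.
Outlet amounts (n = n₀ + Σ ν·ξ):
  E: 792 − 1(313.9) − 1(20.28) = 457.8
  C: 1360 − 2(313.9) − 1(20.28) = 711.8
  A: 0 + 1(313.9) = 313.9
  B: 0 + 2(20.28) = 40.56
  D: 0 + 1(20.28) = 20.28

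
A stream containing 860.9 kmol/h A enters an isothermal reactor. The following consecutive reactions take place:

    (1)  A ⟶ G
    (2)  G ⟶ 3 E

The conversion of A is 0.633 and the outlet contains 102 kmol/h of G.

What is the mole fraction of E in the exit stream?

0.761

Conversion of A: A consumed = 1ξ₁ = 0.633 × 860.9 → ξ₁ = 544.9 kmol/h.
G balance: n_G = 0 + 1ξ₁ − 1ξ₂ = 102 → ξ₂ = (1·544.9 − 102)/1 = 442.9 kmol/h.
Outlet amounts (n = n₀ + Σ ν·ξ):
  A: 860.9 − 1(544.9) = 316
  G: 0 + 1(544.9) − 1(442.9) = 102
  E: 0 + 3(442.9) = 1329
Total out = 1747 kmol/h; y_E = 1329 / 1747 = 0.7607.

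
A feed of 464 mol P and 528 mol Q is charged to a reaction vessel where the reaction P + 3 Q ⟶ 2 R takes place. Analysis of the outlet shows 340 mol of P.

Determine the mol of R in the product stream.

248 mol

For P: n = n₀ − 1ξ → 340 = 464 − 1ξ, giving ξ = 124 mol.
Outlet amounts (n = n₀ + ν ξ):
  P: 464 − 1(124) = 340
  Q: 528 − 3(124) = 156
  R: 0 + 2(124) = 248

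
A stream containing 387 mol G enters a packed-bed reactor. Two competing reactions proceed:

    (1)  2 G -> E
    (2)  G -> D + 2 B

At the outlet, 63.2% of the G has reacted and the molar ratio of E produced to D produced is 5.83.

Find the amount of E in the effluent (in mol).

113 mol

Conversion of G: G consumed = 0.632 × 387 = 244.6 mol = 2ξ₁ + 1ξ₂.
Selectivity: 1ξ₁ / (1ξ₂) = 5.83 → ξ₁ = 5.83 ξ₂.
Substitute: (2·5.83 + 1) ξ₂ = 244.6 → ξ₂ = 19.32 mol, ξ₁ = 112.6 mol.
Outlet amounts (n = n₀ + Σ ν·ξ):
  G: 387 − 2(112.6) − 1(19.32) = 142.4
  E: 0 + 1(112.6) = 112.6
  D: 0 + 1(19.32) = 19.32
  B: 0 + 2(19.32) = 38.64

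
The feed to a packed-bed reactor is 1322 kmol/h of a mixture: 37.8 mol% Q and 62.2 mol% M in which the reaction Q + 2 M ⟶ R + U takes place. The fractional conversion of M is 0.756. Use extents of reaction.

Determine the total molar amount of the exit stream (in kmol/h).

M reacted = 0.756 × 822.3 = 621.6 kmol/h; ν_M = −2, so ξ = 621.6/2 = 310.8 kmol/h.
Outlet amounts (n = n₀ + ν ξ):
  Q: 499.7 − 1(310.8) = 188.9
  M: 822.3 − 2(310.8) = 200.6
  R: 0 + 1(310.8) = 310.8
  U: 0 + 1(310.8) = 310.8
Total out = 188.9 + 200.6 + 310.8 + 310.8 = 1011 kmol/h.

1010 kmol/h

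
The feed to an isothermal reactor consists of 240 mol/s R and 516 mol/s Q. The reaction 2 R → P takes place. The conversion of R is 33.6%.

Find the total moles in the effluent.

716 mol/s

R reacted = 0.336 × 240 = 80.64 mol/s; ν_R = −2, so ξ = 80.64/2 = 40.32 mol/s.
Outlet amounts (n = n₀ + ν ξ):
  R: 240 − 2(40.32) = 159.4
  P: 0 + 1(40.32) = 40.32
  Q: 516 (inert)
Total out = 159.4 + 40.32 + 516 = 715.7 mol/s.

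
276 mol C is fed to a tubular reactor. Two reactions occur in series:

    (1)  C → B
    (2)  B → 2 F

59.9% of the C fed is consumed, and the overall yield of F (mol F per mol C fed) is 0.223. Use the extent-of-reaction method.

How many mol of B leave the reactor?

135 mol

Conversion of C: C consumed = 1ξ₁ = 0.599 × 276 → ξ₁ = 165.3 mol.
Yield of F: 2ξ₂ / 276 = 0.223 → ξ₂ = 30.77 mol.
Outlet amounts (n = n₀ + Σ ν·ξ):
  C: 276 − 1(165.3) = 110.7
  B: 0 + 1(165.3) − 1(30.77) = 134.5
  F: 0 + 2(30.77) = 61.55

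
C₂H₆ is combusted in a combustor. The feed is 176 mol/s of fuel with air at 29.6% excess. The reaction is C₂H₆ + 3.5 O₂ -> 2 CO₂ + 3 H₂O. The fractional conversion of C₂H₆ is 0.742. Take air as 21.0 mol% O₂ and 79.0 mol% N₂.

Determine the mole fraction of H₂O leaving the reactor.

Stoichiometric O₂ = 3.5 × 176 = 616 mol/s; O₂ fed = 616 × 1.296 = 798.3 mol/s.
N₂ fed = 798.3 × 79/21 = 3003 mol/s.
Fuel reacted = 0.742 × 176 → ξ = 130.6 mol/s.
Outlet (n = n₀ + ν ξ):
  C₂H₆: 176 − 1(130.6) = 45.41
  O₂: 798.3 − 3.5(130.6) = 341.3
  N₂: 3003 (inert)
  CO₂: 0 + 2(130.6) = 261.2
  H₂O: 0 + 3(130.6) = 391.8
Total out = 4043 mol/s; y_H₂O = 391.8 / 4043 = 0.0969.

0.0969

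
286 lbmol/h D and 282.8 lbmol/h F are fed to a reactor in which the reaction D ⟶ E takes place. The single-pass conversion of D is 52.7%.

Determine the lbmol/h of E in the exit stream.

D reacted = 0.527 × 286 = 150.7 lbmol/h; ν_D = −1, so ξ = 150.7/1 = 150.7 lbmol/h.
Outlet amounts (n = n₀ + ν ξ):
  D: 286 − 1(150.7) = 135.3
  E: 0 + 1(150.7) = 150.7
  F: 282.8 (inert)

151 lbmol/h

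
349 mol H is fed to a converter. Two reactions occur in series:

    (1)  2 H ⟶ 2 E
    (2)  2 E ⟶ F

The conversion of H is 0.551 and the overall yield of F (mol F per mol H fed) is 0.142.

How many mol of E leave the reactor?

93.2 mol

Conversion of H: H consumed = 2ξ₁ = 0.551 × 349 → ξ₁ = 96.15 mol.
Yield of F: 1ξ₂ / 349 = 0.142 → ξ₂ = 49.56 mol.
Outlet amounts (n = n₀ + Σ ν·ξ):
  H: 349 − 2(96.15) = 156.7
  E: 0 + 2(96.15) − 2(49.56) = 93.18
  F: 0 + 1(49.56) = 49.56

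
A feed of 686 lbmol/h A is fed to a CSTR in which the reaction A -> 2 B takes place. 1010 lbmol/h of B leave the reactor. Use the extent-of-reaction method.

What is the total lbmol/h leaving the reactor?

For B: n = n₀ + 2ξ → 1010 = 0 + 2ξ, giving ξ = 505 lbmol/h.
Outlet amounts (n = n₀ + ν ξ):
  A: 686 − 1(505) = 181
  B: 0 + 2(505) = 1010
Total out = 181 + 1010 = 1191 lbmol/h.

1190 lbmol/h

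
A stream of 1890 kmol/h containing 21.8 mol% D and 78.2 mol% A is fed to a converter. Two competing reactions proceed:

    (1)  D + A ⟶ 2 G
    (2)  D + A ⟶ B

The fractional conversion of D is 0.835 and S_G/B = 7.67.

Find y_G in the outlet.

Conversion of D: D consumed = 0.835 × 412 = 344 kmol/h = 1ξ₁ + 1ξ₂.
Selectivity: 2ξ₁ / (1ξ₂) = 7.67 → ξ₁ = 3.835 ξ₂.
Substitute: (1·3.835 + 1) ξ₂ = 344 → ξ₂ = 71.16 kmol/h, ξ₁ = 272.9 kmol/h.
Outlet amounts (n = n₀ + Σ ν·ξ):
  D: 412 − 1(272.9) − 1(71.16) = 67.98
  A: 1478 − 1(272.9) − 1(71.16) = 1134
  G: 0 + 2(272.9) = 545.8
  B: 0 + 1(71.16) = 71.16
Total out = 1819 kmol/h; y_G = 545.8 / 1819 = 0.3001.

0.3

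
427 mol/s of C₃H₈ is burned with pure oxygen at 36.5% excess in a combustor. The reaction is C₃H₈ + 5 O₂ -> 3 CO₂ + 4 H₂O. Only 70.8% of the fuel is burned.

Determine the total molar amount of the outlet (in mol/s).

Stoichiometric O₂ = 5 × 427 = 2135 mol/s; O₂ fed = 2135 × 1.365 = 2914 mol/s.
Fuel reacted = 0.708 × 427 → ξ = 302.3 mol/s.
Outlet (n = n₀ + ν ξ):
  C₃H₈: 427 − 1(302.3) = 124.7
  O₂: 2914 − 5(302.3) = 1403
  CO₂: 0 + 3(302.3) = 906.9
  H₂O: 0 + 4(302.3) = 1209
Total out = 124.7 + 1403 + 906.9 + 1209 = 3644 mol/s.

3640 mol/s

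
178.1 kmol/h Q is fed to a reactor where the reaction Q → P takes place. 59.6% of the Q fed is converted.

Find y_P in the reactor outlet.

Q reacted = 0.596 × 178.1 = 106.1 kmol/h; ν_Q = −1, so ξ = 106.1/1 = 106.1 kmol/h.
Outlet amounts (n = n₀ + ν ξ):
  Q: 178.1 − 1(106.1) = 71.95
  P: 0 + 1(106.1) = 106.1
Total out = 178.1 kmol/h; y_P = 106.1 / 178.1 = 0.596.

0.596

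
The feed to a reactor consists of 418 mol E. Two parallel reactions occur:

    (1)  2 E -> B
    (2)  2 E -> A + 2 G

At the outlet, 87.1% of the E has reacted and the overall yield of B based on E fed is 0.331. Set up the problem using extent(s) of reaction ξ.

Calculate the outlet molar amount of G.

87.4 mol

Yield of B: 1ξ₁ / 418 = 0.331 → ξ₁ = 138.4 mol.
Conversion of E: 2ξ₁ + 2ξ₂ = 0.871 × 418 = 364.1 → ξ₂ = 43.68 mol.
Outlet amounts (n = n₀ + Σ ν·ξ):
  E: 418 − 2(138.4) − 2(43.68) = 53.92
  B: 0 + 1(138.4) = 138.4
  A: 0 + 1(43.68) = 43.68
  G: 0 + 2(43.68) = 87.36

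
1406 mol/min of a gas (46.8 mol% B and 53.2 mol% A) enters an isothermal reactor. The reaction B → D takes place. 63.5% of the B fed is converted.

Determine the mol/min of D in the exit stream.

418 mol/min

B reacted = 0.635 × 658 = 417.8 mol/min; ν_B = −1, so ξ = 417.8/1 = 417.8 mol/min.
Outlet amounts (n = n₀ + ν ξ):
  B: 658 − 1(417.8) = 240.2
  D: 0 + 1(417.8) = 417.8
  A: 748 (inert)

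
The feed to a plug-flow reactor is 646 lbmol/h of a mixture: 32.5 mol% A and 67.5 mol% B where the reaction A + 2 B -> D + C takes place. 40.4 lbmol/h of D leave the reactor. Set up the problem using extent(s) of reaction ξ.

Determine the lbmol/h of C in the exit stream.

For D: n = n₀ + 1ξ → 40.4 = 0 + 1ξ, giving ξ = 40.4 lbmol/h.
Outlet amounts (n = n₀ + ν ξ):
  A: 209.9 − 1(40.4) = 169.5
  B: 436.1 − 2(40.4) = 355.2
  D: 0 + 1(40.4) = 40.4
  C: 0 + 1(40.4) = 40.4

40.4 lbmol/h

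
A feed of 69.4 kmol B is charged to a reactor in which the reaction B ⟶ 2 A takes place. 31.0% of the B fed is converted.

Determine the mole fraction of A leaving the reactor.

B reacted = 0.31 × 69.4 = 21.51 kmol; ν_B = −1, so ξ = 21.51/1 = 21.51 kmol.
Outlet amounts (n = n₀ + ν ξ):
  B: 69.4 − 1(21.51) = 47.89
  A: 0 + 2(21.51) = 43.03
Total out = 90.91 kmol; y_A = 43.03 / 90.91 = 0.4733.

0.473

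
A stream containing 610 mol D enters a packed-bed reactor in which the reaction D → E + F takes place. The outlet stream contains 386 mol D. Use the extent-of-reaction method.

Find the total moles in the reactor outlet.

834 mol

For D: n = n₀ − 1ξ → 386 = 610 − 1ξ, giving ξ = 224 mol.
Outlet amounts (n = n₀ + ν ξ):
  D: 610 − 1(224) = 386
  E: 0 + 1(224) = 224
  F: 0 + 1(224) = 224
Total out = 386 + 224 + 224 = 834 mol.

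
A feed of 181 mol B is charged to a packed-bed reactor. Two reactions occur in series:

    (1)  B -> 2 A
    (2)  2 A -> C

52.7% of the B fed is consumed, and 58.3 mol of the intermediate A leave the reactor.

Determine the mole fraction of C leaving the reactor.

Conversion of B: B consumed = 1ξ₁ = 0.527 × 181 → ξ₁ = 95.39 mol.
A balance: n_A = 0 + 2ξ₁ − 2ξ₂ = 58.3 → ξ₂ = (2·95.39 − 58.3)/2 = 66.24 mol.
Outlet amounts (n = n₀ + Σ ν·ξ):
  B: 181 − 1(95.39) = 85.61
  A: 0 + 2(95.39) − 2(66.24) = 58.3
  C: 0 + 1(66.24) = 66.24
Total out = 210.2 mol; y_C = 66.24 / 210.2 = 0.3152.

0.315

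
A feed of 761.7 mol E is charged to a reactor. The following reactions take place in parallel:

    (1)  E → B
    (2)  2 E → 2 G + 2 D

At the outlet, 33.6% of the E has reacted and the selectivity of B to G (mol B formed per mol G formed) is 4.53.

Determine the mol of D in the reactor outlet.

46.3 mol

Conversion of E: E consumed = 0.336 × 761.7 = 255.9 mol = 1ξ₁ + 2ξ₂.
Selectivity: 1ξ₁ / (2ξ₂) = 4.53 → ξ₁ = 9.06 ξ₂.
Substitute: (1·9.06 + 2) ξ₂ = 255.9 → ξ₂ = 23.14 mol, ξ₁ = 209.7 mol.
Outlet amounts (n = n₀ + Σ ν·ξ):
  E: 761.7 − 1(209.7) − 2(23.14) = 505.8
  B: 0 + 1(209.7) = 209.7
  G: 0 + 2(23.14) = 46.28
  D: 0 + 2(23.14) = 46.28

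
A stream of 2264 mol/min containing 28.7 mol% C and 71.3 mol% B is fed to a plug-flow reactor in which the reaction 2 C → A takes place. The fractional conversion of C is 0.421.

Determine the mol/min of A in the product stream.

C reacted = 0.421 × 649.8 = 273.6 mol/min; ν_C = −2, so ξ = 273.6/2 = 136.8 mol/min.
Outlet amounts (n = n₀ + ν ξ):
  C: 649.8 − 2(136.8) = 376.2
  A: 0 + 1(136.8) = 136.8
  B: 1614 (inert)

137 mol/min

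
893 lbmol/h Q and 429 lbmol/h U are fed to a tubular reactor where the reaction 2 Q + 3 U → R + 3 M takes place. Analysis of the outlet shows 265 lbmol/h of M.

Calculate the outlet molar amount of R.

For M: n = n₀ + 3ξ → 265 = 0 + 3ξ, giving ξ = 88.33 lbmol/h.
Outlet amounts (n = n₀ + ν ξ):
  Q: 893 − 2(88.33) = 716.3
  U: 429 − 3(88.33) = 164
  R: 0 + 1(88.33) = 88.33
  M: 0 + 3(88.33) = 265

88.3 lbmol/h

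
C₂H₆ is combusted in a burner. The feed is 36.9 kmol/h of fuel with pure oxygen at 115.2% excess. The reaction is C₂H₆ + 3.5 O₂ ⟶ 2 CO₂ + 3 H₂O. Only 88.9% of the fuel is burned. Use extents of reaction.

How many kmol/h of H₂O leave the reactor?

Stoichiometric O₂ = 3.5 × 36.9 = 129.2 kmol/h; O₂ fed = 129.2 × 2.152 = 277.9 kmol/h.
Fuel reacted = 0.889 × 36.9 → ξ = 32.8 kmol/h.
Outlet (n = n₀ + ν ξ):
  C₂H₆: 36.9 − 1(32.8) = 4.096
  O₂: 277.9 − 3.5(32.8) = 163.1
  CO₂: 0 + 2(32.8) = 65.61
  H₂O: 0 + 3(32.8) = 98.41

98.4 kmol/h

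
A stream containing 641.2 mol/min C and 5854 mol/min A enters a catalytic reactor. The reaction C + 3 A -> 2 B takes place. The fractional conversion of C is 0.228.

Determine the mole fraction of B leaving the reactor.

C reacted = 0.228 × 641.2 = 146.2 mol/min; ν_C = −1, so ξ = 146.2/1 = 146.2 mol/min.
Outlet amounts (n = n₀ + ν ξ):
  C: 641.2 − 1(146.2) = 495
  A: 5854 − 3(146.2) = 5415
  B: 0 + 2(146.2) = 292.4
Total out = 6203 mol/min; y_B = 292.4 / 6203 = 0.04714.

0.0471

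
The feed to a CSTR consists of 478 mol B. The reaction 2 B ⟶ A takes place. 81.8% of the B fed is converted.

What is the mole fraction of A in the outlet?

0.692

B reacted = 0.818 × 478 = 391 mol; ν_B = −2, so ξ = 391/2 = 195.5 mol.
Outlet amounts (n = n₀ + ν ξ):
  B: 478 − 2(195.5) = 87
  A: 0 + 1(195.5) = 195.5
Total out = 282.5 mol; y_A = 195.5 / 282.5 = 0.692.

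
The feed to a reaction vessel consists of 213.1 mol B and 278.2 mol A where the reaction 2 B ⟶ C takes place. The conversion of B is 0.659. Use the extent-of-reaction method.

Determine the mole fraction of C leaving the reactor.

0.167

B reacted = 0.659 × 213.1 = 140.4 mol; ν_B = −2, so ξ = 140.4/2 = 70.22 mol.
Outlet amounts (n = n₀ + ν ξ):
  B: 213.1 − 2(70.22) = 72.67
  C: 0 + 1(70.22) = 70.22
  A: 278.2 (inert)
Total out = 421.1 mol; y_C = 70.22 / 421.1 = 0.1668.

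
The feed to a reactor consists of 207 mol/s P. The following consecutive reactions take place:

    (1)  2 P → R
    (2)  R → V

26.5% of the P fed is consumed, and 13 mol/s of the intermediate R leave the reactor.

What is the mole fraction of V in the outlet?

0.0803

Conversion of P: P consumed = 2ξ₁ = 0.265 × 207 → ξ₁ = 27.43 mol/s.
R balance: n_R = 0 + 1ξ₁ − 1ξ₂ = 13 → ξ₂ = (1·27.43 − 13)/1 = 14.43 mol/s.
Outlet amounts (n = n₀ + Σ ν·ξ):
  P: 207 − 2(27.43) = 152.1
  R: 0 + 1(27.43) − 1(14.43) = 13
  V: 0 + 1(14.43) = 14.43
Total out = 179.6 mol/s; y_V = 14.43 / 179.6 = 0.08034.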